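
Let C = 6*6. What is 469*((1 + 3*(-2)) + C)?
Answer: 14539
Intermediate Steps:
C = 36
469*((1 + 3*(-2)) + C) = 469*((1 + 3*(-2)) + 36) = 469*((1 - 6) + 36) = 469*(-5 + 36) = 469*31 = 14539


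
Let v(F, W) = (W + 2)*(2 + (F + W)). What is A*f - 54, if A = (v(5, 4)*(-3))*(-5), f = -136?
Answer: -134694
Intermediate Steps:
v(F, W) = (2 + W)*(2 + F + W)
A = 990 (A = ((4 + 4**2 + 2*5 + 4*4 + 5*4)*(-3))*(-5) = ((4 + 16 + 10 + 16 + 20)*(-3))*(-5) = (66*(-3))*(-5) = -198*(-5) = 990)
A*f - 54 = 990*(-136) - 54 = -134640 - 54 = -134694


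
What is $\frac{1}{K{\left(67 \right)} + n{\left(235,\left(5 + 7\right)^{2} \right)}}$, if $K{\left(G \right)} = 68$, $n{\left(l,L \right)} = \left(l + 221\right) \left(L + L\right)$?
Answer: $\frac{1}{131396} \approx 7.6106 \cdot 10^{-6}$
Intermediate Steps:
$n{\left(l,L \right)} = 2 L \left(221 + l\right)$ ($n{\left(l,L \right)} = \left(221 + l\right) 2 L = 2 L \left(221 + l\right)$)
$\frac{1}{K{\left(67 \right)} + n{\left(235,\left(5 + 7\right)^{2} \right)}} = \frac{1}{68 + 2 \left(5 + 7\right)^{2} \left(221 + 235\right)} = \frac{1}{68 + 2 \cdot 12^{2} \cdot 456} = \frac{1}{68 + 2 \cdot 144 \cdot 456} = \frac{1}{68 + 131328} = \frac{1}{131396}$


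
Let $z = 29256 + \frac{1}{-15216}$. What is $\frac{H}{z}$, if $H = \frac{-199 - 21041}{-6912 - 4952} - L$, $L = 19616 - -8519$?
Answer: $- \frac{126967020960}{132034246897} \approx -0.96162$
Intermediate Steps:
$L = 28135$ ($L = 19616 + 8519 = 28135$)
$H = - \frac{41721550}{1483}$ ($H = \frac{-199 - 21041}{-6912 - 4952} - 28135 = - \frac{21240}{-11864} - 28135 = \left(-21240\right) \left(- \frac{1}{11864}\right) - 28135 = \frac{2655}{1483} - 28135 = - \frac{41721550}{1483} \approx -28133.0$)
$z = \frac{445159295}{15216}$ ($z = 29256 - \frac{1}{15216} = \frac{445159295}{15216} \approx 29256.0$)
$\frac{H}{z} = - \frac{41721550}{1483 \cdot \frac{445159295}{15216}} = \left(- \frac{41721550}{1483}\right) \frac{15216}{445159295} = - \frac{126967020960}{132034246897}$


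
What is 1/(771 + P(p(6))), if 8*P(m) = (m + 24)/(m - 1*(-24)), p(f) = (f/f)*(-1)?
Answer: 8/6169 ≈ 0.0012968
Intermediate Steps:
p(f) = -1 (p(f) = 1*(-1) = -1)
P(m) = ⅛ (P(m) = ((m + 24)/(m - 1*(-24)))/8 = ((24 + m)/(m + 24))/8 = ((24 + m)/(24 + m))/8 = (⅛)*1 = ⅛)
1/(771 + P(p(6))) = 1/(771 + ⅛) = 1/(6169/8) = 8/6169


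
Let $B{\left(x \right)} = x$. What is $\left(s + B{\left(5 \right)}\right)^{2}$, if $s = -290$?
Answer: $81225$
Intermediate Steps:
$\left(s + B{\left(5 \right)}\right)^{2} = \left(-290 + 5\right)^{2} = \left(-285\right)^{2} = 81225$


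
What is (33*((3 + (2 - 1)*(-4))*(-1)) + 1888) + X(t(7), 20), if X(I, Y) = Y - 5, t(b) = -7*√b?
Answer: 1936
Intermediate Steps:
X(I, Y) = -5 + Y
(33*((3 + (2 - 1)*(-4))*(-1)) + 1888) + X(t(7), 20) = (33*((3 + (2 - 1)*(-4))*(-1)) + 1888) + (-5 + 20) = (33*((3 + 1*(-4))*(-1)) + 1888) + 15 = (33*((3 - 4)*(-1)) + 1888) + 15 = (33*(-1*(-1)) + 1888) + 15 = (33*1 + 1888) + 15 = (33 + 1888) + 15 = 1921 + 15 = 1936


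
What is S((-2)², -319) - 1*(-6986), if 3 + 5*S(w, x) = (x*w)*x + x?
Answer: 441652/5 ≈ 88330.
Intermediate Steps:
S(w, x) = -⅗ + x/5 + w*x²/5 (S(w, x) = -⅗ + ((x*w)*x + x)/5 = -⅗ + ((w*x)*x + x)/5 = -⅗ + (w*x² + x)/5 = -⅗ + (x + w*x²)/5 = -⅗ + (x/5 + w*x²/5) = -⅗ + x/5 + w*x²/5)
S((-2)², -319) - 1*(-6986) = (-⅗ + (⅕)*(-319) + (⅕)*(-2)²*(-319)²) - 1*(-6986) = (-⅗ - 319/5 + (⅕)*4*101761) + 6986 = (-⅗ - 319/5 + 407044/5) + 6986 = 406722/5 + 6986 = 441652/5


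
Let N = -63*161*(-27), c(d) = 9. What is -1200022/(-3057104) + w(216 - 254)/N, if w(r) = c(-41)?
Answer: 18259263271/46512308808 ≈ 0.39257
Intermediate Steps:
w(r) = 9
N = 273861 (N = -10143*(-27) = 273861)
-1200022/(-3057104) + w(216 - 254)/N = -1200022/(-3057104) + 9/273861 = -1200022*(-1/3057104) + 9*(1/273861) = 600011/1528552 + 1/30429 = 18259263271/46512308808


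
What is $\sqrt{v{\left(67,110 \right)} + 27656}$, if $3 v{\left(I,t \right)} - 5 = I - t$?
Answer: $\frac{\sqrt{248790}}{3} \approx 166.26$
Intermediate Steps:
$v{\left(I,t \right)} = \frac{5}{3} - \frac{t}{3} + \frac{I}{3}$ ($v{\left(I,t \right)} = \frac{5}{3} + \frac{I - t}{3} = \frac{5}{3} + \left(- \frac{t}{3} + \frac{I}{3}\right) = \frac{5}{3} - \frac{t}{3} + \frac{I}{3}$)
$\sqrt{v{\left(67,110 \right)} + 27656} = \sqrt{\left(\frac{5}{3} - \frac{110}{3} + \frac{1}{3} \cdot 67\right) + 27656} = \sqrt{\left(\frac{5}{3} - \frac{110}{3} + \frac{67}{3}\right) + 27656} = \sqrt{- \frac{38}{3} + 27656} = \sqrt{\frac{82930}{3}} = \frac{\sqrt{248790}}{3}$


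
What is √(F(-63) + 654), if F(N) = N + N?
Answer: 4*√33 ≈ 22.978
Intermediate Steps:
F(N) = 2*N
√(F(-63) + 654) = √(2*(-63) + 654) = √(-126 + 654) = √528 = 4*√33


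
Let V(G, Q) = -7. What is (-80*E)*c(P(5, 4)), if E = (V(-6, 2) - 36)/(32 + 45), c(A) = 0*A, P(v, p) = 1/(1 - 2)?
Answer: 0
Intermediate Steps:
P(v, p) = -1 (P(v, p) = 1/(-1) = -1)
c(A) = 0
E = -43/77 (E = (-7 - 36)/(32 + 45) = -43/77 ≈ -0.55844)
(-80*E)*c(P(5, 4)) = -80*(-43/77)*0 = (3440/77)*0 = 0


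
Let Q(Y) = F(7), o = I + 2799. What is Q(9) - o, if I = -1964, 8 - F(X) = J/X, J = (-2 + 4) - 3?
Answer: -5788/7 ≈ -826.86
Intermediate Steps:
J = -1 (J = 2 - 3 = -1)
F(X) = 8 + 1/X (F(X) = 8 - (-1)/X = 8 + 1/X)
o = 835 (o = -1964 + 2799 = 835)
Q(Y) = 57/7 (Q(Y) = 8 + 1/7 = 8 + ⅐ = 57/7)
Q(9) - o = 57/7 - 1*835 = 57/7 - 835 = -5788/7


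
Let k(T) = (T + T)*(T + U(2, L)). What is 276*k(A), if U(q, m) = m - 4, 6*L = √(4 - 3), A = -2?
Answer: 6440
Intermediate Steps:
L = ⅙ (L = √(4 - 3)/6 = √1/6 = (⅙)*1 = ⅙ ≈ 0.16667)
U(q, m) = -4 + m
k(T) = 2*T*(-23/6 + T) (k(T) = (T + T)*(T + (-4 + ⅙)) = (2*T)*(T - 23/6) = (2*T)*(-23/6 + T) = 2*T*(-23/6 + T))
276*k(A) = 276*((⅓)*(-2)*(-23 + 6*(-2))) = 276*((⅓)*(-2)*(-23 - 12)) = 276*((⅓)*(-2)*(-35)) = 276*(70/3) = 6440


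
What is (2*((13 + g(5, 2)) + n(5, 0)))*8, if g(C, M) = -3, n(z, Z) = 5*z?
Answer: 560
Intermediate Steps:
(2*((13 + g(5, 2)) + n(5, 0)))*8 = (2*((13 - 3) + 5*5))*8 = (2*(10 + 25))*8 = (2*35)*8 = 70*8 = 560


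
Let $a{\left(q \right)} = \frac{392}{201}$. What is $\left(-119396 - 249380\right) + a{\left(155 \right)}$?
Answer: $- \frac{74123584}{201} \approx -3.6877 \cdot 10^{5}$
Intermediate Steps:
$a{\left(q \right)} = \frac{392}{201}$ ($a{\left(q \right)} = 392 \cdot \frac{1}{201} = \frac{392}{201}$)
$\left(-119396 - 249380\right) + a{\left(155 \right)} = \left(-119396 - 249380\right) + \frac{392}{201} = -368776 + \frac{392}{201} = - \frac{74123584}{201}$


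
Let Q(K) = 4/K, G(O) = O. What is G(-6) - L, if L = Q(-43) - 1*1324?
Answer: 56678/43 ≈ 1318.1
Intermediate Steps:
L = -56936/43 (L = 4/(-43) - 1*1324 = 4*(-1/43) - 1324 = -4/43 - 1324 = -56936/43 ≈ -1324.1)
G(-6) - L = -6 - 1*(-56936/43) = -6 + 56936/43 = 56678/43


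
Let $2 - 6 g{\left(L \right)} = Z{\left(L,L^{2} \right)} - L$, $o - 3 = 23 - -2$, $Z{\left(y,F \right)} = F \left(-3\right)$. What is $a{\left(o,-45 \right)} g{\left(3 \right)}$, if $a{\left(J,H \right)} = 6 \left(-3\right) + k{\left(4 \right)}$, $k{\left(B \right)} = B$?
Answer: $- \frac{224}{3} \approx -74.667$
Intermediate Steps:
$Z{\left(y,F \right)} = - 3 F$
$o = 28$ ($o = 3 + \left(23 - -2\right) = 3 + \left(23 + 2\right) = 3 + 25 = 28$)
$a{\left(J,H \right)} = -14$ ($a{\left(J,H \right)} = 6 \left(-3\right) + 4 = -18 + 4 = -14$)
$g{\left(L \right)} = \frac{1}{3} + \frac{L^{2}}{2} + \frac{L}{6}$ ($g{\left(L \right)} = \frac{1}{3} - \frac{- 3 L^{2} - L}{6} = \frac{1}{3} - \frac{- L - 3 L^{2}}{6} = \frac{1}{3} + \left(\frac{L^{2}}{2} + \frac{L}{6}\right) = \frac{1}{3} + \frac{L^{2}}{2} + \frac{L}{6}$)
$a{\left(o,-45 \right)} g{\left(3 \right)} = - 14 \left(\frac{1}{3} + \frac{3^{2}}{2} + \frac{1}{6} \cdot 3\right) = - 14 \left(\frac{1}{3} + \frac{1}{2} \cdot 9 + \frac{1}{2}\right) = - 14 \left(\frac{1}{3} + \frac{9}{2} + \frac{1}{2}\right) = \left(-14\right) \frac{16}{3} = - \frac{224}{3}$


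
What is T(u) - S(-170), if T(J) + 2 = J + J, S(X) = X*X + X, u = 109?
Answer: -28514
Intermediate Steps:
S(X) = X + X² (S(X) = X² + X = X + X²)
T(J) = -2 + 2*J (T(J) = -2 + (J + J) = -2 + 2*J)
T(u) - S(-170) = (-2 + 2*109) - (-170)*(1 - 170) = (-2 + 218) - (-170)*(-169) = 216 - 1*28730 = 216 - 28730 = -28514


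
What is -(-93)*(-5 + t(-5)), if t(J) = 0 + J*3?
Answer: -1860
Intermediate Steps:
t(J) = 3*J (t(J) = 0 + 3*J = 3*J)
-(-93)*(-5 + t(-5)) = -(-93)*(-5 + 3*(-5)) = -(-93)*(-5 - 15) = -(-93)*(-20) = -31*60 = -1860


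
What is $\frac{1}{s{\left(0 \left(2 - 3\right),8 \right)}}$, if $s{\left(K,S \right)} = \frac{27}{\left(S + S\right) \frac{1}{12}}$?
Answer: $\frac{4}{81} \approx 0.049383$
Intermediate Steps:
$s{\left(K,S \right)} = \frac{162}{S}$ ($s{\left(K,S \right)} = \frac{27}{2 S \frac{1}{12}} = \frac{27}{\frac{1}{6} S} = 27 \frac{6}{S} = \frac{162}{S}$)
$\frac{1}{s{\left(0 \left(2 - 3\right),8 \right)}} = \frac{1}{162 \cdot \frac{1}{8}} = \frac{1}{\frac{81}{4}} = \frac{4}{81}$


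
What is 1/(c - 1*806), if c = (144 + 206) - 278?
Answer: -1/734 ≈ -0.0013624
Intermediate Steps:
c = 72 (c = 350 - 278 = 72)
1/(c - 1*806) = 1/(72 - 1*806) = 1/(72 - 806) = 1/(-734) = -1/734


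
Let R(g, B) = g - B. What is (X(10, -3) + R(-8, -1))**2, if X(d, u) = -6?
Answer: 169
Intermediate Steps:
(X(10, -3) + R(-8, -1))**2 = (-6 + (-8 - 1*(-1)))**2 = (-6 + (-8 + 1))**2 = (-6 - 7)**2 = (-13)**2 = 169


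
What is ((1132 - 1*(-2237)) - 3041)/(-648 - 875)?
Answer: -328/1523 ≈ -0.21536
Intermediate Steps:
((1132 - 1*(-2237)) - 3041)/(-648 - 875) = ((1132 + 2237) - 3041)/(-1523) = (3369 - 3041)*(-1/1523) = 328*(-1/1523) = -328/1523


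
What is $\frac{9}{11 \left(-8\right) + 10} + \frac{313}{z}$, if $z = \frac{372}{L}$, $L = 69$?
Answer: $\frac{93401}{1612} \approx 57.941$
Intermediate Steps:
$z = \frac{124}{23}$ ($z = \frac{372}{69} = 372 \cdot \frac{1}{69} = \frac{124}{23} \approx 5.3913$)
$\frac{9}{11 \left(-8\right) + 10} + \frac{313}{z} = \frac{9}{11 \left(-8\right) + 10} + \frac{313}{\frac{124}{23}} = \frac{9}{-88 + 10} + 313 \cdot \frac{23}{124} = \frac{9}{-78} + \frac{7199}{124} = 9 \left(- \frac{1}{78}\right) + \frac{7199}{124} = - \frac{3}{26} + \frac{7199}{124} = \frac{93401}{1612}$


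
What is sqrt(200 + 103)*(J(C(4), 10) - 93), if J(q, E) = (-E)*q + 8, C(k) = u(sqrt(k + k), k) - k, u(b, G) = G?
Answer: -85*sqrt(303) ≈ -1479.6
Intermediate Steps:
C(k) = 0 (C(k) = k - k = 0)
J(q, E) = 8 - E*q (J(q, E) = -E*q + 8 = 8 - E*q)
sqrt(200 + 103)*(J(C(4), 10) - 93) = sqrt(200 + 103)*((8 - 1*10*0) - 93) = sqrt(303)*((8 + 0) - 93) = sqrt(303)*(8 - 93) = sqrt(303)*(-85) = -85*sqrt(303)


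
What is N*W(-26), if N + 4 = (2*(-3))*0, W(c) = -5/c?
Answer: -10/13 ≈ -0.76923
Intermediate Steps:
N = -4 (N = -4 + (2*(-3))*0 = -4 - 6*0 = -4 + 0 = -4)
N*W(-26) = -(-20)/(-26) = -(-20)*(-1)/26 = -4*5/26 = -10/13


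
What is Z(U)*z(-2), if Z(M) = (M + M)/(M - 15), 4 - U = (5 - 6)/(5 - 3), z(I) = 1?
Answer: -6/7 ≈ -0.85714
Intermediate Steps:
U = 9/2 (U = 4 - (5 - 6)/(5 - 3) = 4 - (-1)/2 = 4 - 1*(-½) = 4 + ½ = 9/2 ≈ 4.5000)
Z(M) = 2*M/(-15 + M) (Z(M) = (2*M)/(-15 + M) = 2*M/(-15 + M))
Z(U)*z(-2) = (2*(9/2)/(-15 + 9/2))*1 = (2*(9/2)/(-21/2))*1 = (2*(9/2)*(-2/21))*1 = -6/7*1 = -6/7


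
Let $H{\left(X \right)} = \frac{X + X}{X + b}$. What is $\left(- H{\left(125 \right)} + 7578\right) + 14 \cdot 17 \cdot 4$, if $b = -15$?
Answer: $\frac{93805}{11} \approx 8527.7$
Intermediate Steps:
$H{\left(X \right)} = \frac{2 X}{-15 + X}$ ($H{\left(X \right)} = \frac{X + X}{X - 15} = \frac{2 X}{-15 + X}$)
$\left(- H{\left(125 \right)} + 7578\right) + 14 \cdot 17 \cdot 4 = \left(- \frac{2 \cdot 125}{-15 + 125} + 7578\right) + 14 \cdot 17 \cdot 4 = \left(- \frac{2 \cdot 125}{110} + 7578\right) + 238 \cdot 4 = \left(- \frac{2 \cdot 125}{110} + 7578\right) + 952 = \left(\left(-1\right) \frac{25}{11} + 7578\right) + 952 = \left(- \frac{25}{11} + 7578\right) + 952 = \frac{83333}{11} + 952 = \frac{93805}{11}$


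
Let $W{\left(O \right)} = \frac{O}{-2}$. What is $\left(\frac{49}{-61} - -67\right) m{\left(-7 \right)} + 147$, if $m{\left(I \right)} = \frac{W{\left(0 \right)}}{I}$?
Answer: $147$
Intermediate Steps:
$W{\left(O \right)} = - \frac{O}{2}$ ($W{\left(O \right)} = O \left(- \frac{1}{2}\right) = - \frac{O}{2}$)
$m{\left(I \right)} = 0$ ($m{\left(I \right)} = \frac{\left(- \frac{1}{2}\right) 0}{I} = \frac{0}{I} = 0$)
$\left(\frac{49}{-61} - -67\right) m{\left(-7 \right)} + 147 = \left(\frac{49}{-61} - -67\right) 0 + 147 = \left(49 \left(- \frac{1}{61}\right) + 67\right) 0 + 147 = \left(- \frac{49}{61} + 67\right) 0 + 147 = \frac{4038}{61} \cdot 0 + 147 = 0 + 147 = 147$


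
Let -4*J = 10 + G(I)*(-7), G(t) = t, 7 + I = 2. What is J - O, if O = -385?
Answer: 1495/4 ≈ 373.75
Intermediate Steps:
I = -5 (I = -7 + 2 = -5)
J = -45/4 (J = -(10 - 5*(-7))/4 = -(10 + 35)/4 = -1/4*45 = -45/4 ≈ -11.250)
J - O = -45/4 - 1*(-385) = -45/4 + 385 = 1495/4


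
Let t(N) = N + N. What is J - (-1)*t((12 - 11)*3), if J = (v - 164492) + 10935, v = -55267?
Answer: -208818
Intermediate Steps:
t(N) = 2*N
J = -208824 (J = (-55267 - 164492) + 10935 = -219759 + 10935 = -208824)
J - (-1)*t((12 - 11)*3) = -208824 - (-1)*2*((12 - 11)*3) = -208824 - (-1)*2*(1*3) = -208824 - (-1)*2*3 = -208824 - (-1)*6 = -208824 - 1*(-6) = -208824 + 6 = -208818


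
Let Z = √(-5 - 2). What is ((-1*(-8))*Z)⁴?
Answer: 200704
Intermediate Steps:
Z = I*√7 (Z = √(-7) = I*√7 ≈ 2.6458*I)
((-1*(-8))*Z)⁴ = ((-1*(-8))*(I*√7))⁴ = (8*(I*√7))⁴ = (8*I*√7)⁴ = 200704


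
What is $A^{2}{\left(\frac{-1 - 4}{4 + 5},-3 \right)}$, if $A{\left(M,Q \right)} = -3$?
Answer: $9$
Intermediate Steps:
$A^{2}{\left(\frac{-1 - 4}{4 + 5},-3 \right)} = \left(-3\right)^{2} = 9$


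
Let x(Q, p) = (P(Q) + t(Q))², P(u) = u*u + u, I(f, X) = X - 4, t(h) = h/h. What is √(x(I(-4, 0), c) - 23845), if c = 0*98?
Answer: 2*I*√5919 ≈ 153.87*I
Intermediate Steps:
t(h) = 1
I(f, X) = -4 + X
P(u) = u + u² (P(u) = u² + u = u + u²)
c = 0
x(Q, p) = (1 + Q*(1 + Q))² (x(Q, p) = (Q*(1 + Q) + 1)² = (1 + Q*(1 + Q))²)
√(x(I(-4, 0), c) - 23845) = √((1 + (-4 + 0)*(1 + (-4 + 0)))² - 23845) = √((1 - 4*(1 - 4))² - 23845) = √((1 - 4*(-3))² - 23845) = √((1 + 12)² - 23845) = √(13² - 23845) = √(169 - 23845) = √(-23676) = 2*I*√5919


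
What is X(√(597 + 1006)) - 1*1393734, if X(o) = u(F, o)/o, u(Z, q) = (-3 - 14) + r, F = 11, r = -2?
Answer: -1393734 - 19*√1603/1603 ≈ -1.3937e+6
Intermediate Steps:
u(Z, q) = -19 (u(Z, q) = (-3 - 14) - 2 = -17 - 2 = -19)
X(o) = -19/o
X(√(597 + 1006)) - 1*1393734 = -19/√(597 + 1006) - 1*1393734 = -19*√1603/1603 - 1393734 = -1393734 - 19*√1603/1603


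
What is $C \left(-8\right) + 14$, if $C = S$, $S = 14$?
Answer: $-98$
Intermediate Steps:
$C = 14$
$C \left(-8\right) + 14 = 14 \left(-8\right) + 14 = -112 + 14 = -98$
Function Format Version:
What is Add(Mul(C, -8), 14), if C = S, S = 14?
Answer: -98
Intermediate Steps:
C = 14
Add(Mul(C, -8), 14) = Add(Mul(14, -8), 14) = Add(-112, 14) = -98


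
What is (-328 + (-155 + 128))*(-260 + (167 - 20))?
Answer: 40115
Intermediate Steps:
(-328 + (-155 + 128))*(-260 + (167 - 20)) = (-328 - 27)*(-260 + 147) = -355*(-113) = 40115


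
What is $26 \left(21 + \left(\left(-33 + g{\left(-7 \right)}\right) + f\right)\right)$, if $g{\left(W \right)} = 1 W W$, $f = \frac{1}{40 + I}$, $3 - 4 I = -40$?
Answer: $\frac{195390}{203} \approx 962.51$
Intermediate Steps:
$I = \frac{43}{4}$ ($I = \frac{3}{4} - -10 = \frac{3}{4} + 10 = \frac{43}{4} \approx 10.75$)
$f = \frac{4}{203}$ ($f = \frac{1}{40 + \frac{43}{4}} = \frac{1}{\frac{203}{4}} = \frac{4}{203} \approx 0.019704$)
$g{\left(W \right)} = W^{2}$ ($g{\left(W \right)} = W W = W^{2}$)
$26 \left(21 + \left(\left(-33 + g{\left(-7 \right)}\right) + f\right)\right) = 26 \left(21 + \left(\left(-33 + \left(-7\right)^{2}\right) + \frac{4}{203}\right)\right) = 26 \left(21 + \left(\left(-33 + 49\right) + \frac{4}{203}\right)\right) = 26 \left(21 + \left(16 + \frac{4}{203}\right)\right) = 26 \left(21 + \frac{3252}{203}\right) = 26 \cdot \frac{7515}{203} = \frac{195390}{203}$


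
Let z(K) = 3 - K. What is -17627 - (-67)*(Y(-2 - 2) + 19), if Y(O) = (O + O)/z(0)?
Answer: -49598/3 ≈ -16533.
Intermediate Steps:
Y(O) = 2*O/3 (Y(O) = (O + O)/(3 - 1*0) = (2*O)/(3 + 0) = (2*O)/3 = (2*O)*(⅓) = 2*O/3)
-17627 - (-67)*(Y(-2 - 2) + 19) = -17627 - (-67)*(2*(-2 - 2)/3 + 19) = -17627 - (-67)*((⅔)*(-4) + 19) = -17627 - (-67)*(-8/3 + 19) = -17627 - (-67)*49/3 = -17627 - 1*(-3283/3) = -17627 + 3283/3 = -49598/3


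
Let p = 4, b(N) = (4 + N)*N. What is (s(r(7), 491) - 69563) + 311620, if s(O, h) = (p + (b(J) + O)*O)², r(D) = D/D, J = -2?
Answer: 242058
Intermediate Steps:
b(N) = N*(4 + N)
r(D) = 1
s(O, h) = (4 + O*(-4 + O))² (s(O, h) = (4 + (-2*(4 - 2) + O)*O)² = (4 + (-2*2 + O)*O)² = (4 + (-4 + O)*O)² = (4 + O*(-4 + O))²)
(s(r(7), 491) - 69563) + 311620 = ((4 + 1² - 4*1)² - 69563) + 311620 = ((4 + 1 - 4)² - 69563) + 311620 = (1² - 69563) + 311620 = (1 - 69563) + 311620 = -69562 + 311620 = 242058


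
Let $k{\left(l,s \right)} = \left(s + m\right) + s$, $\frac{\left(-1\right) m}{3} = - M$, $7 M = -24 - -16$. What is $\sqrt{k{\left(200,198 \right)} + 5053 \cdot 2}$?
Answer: $\frac{\sqrt{514430}}{7} \approx 102.46$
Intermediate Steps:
$M = - \frac{8}{7}$ ($M = \frac{-24 - -16}{7} = \frac{-24 + 16}{7} = \frac{1}{7} \left(-8\right) = - \frac{8}{7} \approx -1.1429$)
$m = - \frac{24}{7}$ ($m = - 3 \left(\left(-1\right) \left(- \frac{8}{7}\right)\right) = \left(-3\right) \frac{8}{7} = - \frac{24}{7} \approx -3.4286$)
$k{\left(l,s \right)} = - \frac{24}{7} + 2 s$ ($k{\left(l,s \right)} = \left(s - \frac{24}{7}\right) + s = \left(- \frac{24}{7} + s\right) + s = - \frac{24}{7} + 2 s$)
$\sqrt{k{\left(200,198 \right)} + 5053 \cdot 2} = \sqrt{\left(- \frac{24}{7} + 2 \cdot 198\right) + 5053 \cdot 2} = \sqrt{\left(- \frac{24}{7} + 396\right) + 10106} = \sqrt{\frac{2748}{7} + 10106} = \sqrt{\frac{73490}{7}} = \frac{\sqrt{514430}}{7}$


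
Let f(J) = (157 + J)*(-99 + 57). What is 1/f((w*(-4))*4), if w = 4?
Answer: -1/3906 ≈ -0.00025602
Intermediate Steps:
f(J) = -6594 - 42*J (f(J) = (157 + J)*(-42) = -6594 - 42*J)
1/f((w*(-4))*4) = 1/(-6594 - 42*4*(-4)*4) = 1/(-6594 - (-672)*4) = 1/(-6594 - 42*(-64)) = 1/(-6594 + 2688) = 1/(-3906) = -1/3906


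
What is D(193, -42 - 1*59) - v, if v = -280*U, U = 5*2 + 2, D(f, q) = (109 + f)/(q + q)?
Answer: 339209/101 ≈ 3358.5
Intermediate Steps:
D(f, q) = (109 + f)/(2*q) (D(f, q) = (109 + f)/((2*q)) = (109 + f)*(1/(2*q)) = (109 + f)/(2*q))
U = 12 (U = 10 + 2 = 12)
v = -3360 (v = -280*12 = -3360)
D(193, -42 - 1*59) - v = (109 + 193)/(2*(-42 - 1*59)) - 1*(-3360) = (½)*302/(-42 - 59) + 3360 = (½)*302/(-101) + 3360 = (½)*(-1/101)*302 + 3360 = -151/101 + 3360 = 339209/101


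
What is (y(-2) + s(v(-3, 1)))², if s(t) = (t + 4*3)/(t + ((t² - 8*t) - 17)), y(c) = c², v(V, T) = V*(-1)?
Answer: 10201/841 ≈ 12.130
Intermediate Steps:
v(V, T) = -V
s(t) = (12 + t)/(-17 + t² - 7*t) (s(t) = (t + 12)/(t + (-17 + t² - 8*t)) = (12 + t)/(-17 + t² - 7*t))
(y(-2) + s(v(-3, 1)))² = ((-2)² + (12 - 1*(-3))/(-17 + (-1*(-3))² - (-7)*(-3)))² = (4 + (12 + 3)/(-17 + 3² - 7*3))² = (4 + 15/(-17 + 9 - 21))² = (4 + 15/(-29))² = (4 - 1/29*15)² = (4 - 15/29)² = (101/29)² = 10201/841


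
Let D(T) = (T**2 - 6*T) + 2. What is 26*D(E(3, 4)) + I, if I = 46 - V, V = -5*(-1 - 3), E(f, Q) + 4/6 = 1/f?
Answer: 1196/9 ≈ 132.89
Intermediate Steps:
E(f, Q) = -2/3 + 1/f
D(T) = 2 + T**2 - 6*T
V = 20 (V = -5*(-4) = 20)
I = 26 (I = 46 - 1*20 = 46 - 20 = 26)
26*D(E(3, 4)) + I = 26*(2 + (-2/3 + 1/3)**2 - 6*(-2/3 + 1/3)) + 26 = 26*(2 + (-1/3)**2 - 6*(-1/3)) + 26 = 26*(2 + 1/9 + 2) + 26 = 26*(37/9) + 26 = 962/9 + 26 = 1196/9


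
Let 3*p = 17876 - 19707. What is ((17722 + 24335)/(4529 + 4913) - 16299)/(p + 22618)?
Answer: -461559303/623389166 ≈ -0.74040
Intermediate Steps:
p = -1831/3 (p = (17876 - 19707)/3 = (⅓)*(-1831) = -1831/3 ≈ -610.33)
((17722 + 24335)/(4529 + 4913) - 16299)/(p + 22618) = ((17722 + 24335)/(4529 + 4913) - 16299)/(-1831/3 + 22618) = (42057/9442 - 16299)/(66023/3) = (42057*(1/9442) - 16299)*(3/66023) = (42057/9442 - 16299)*(3/66023) = -153853101/9442*3/66023 = -461559303/623389166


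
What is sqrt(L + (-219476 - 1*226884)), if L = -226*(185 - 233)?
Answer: 14*I*sqrt(2222) ≈ 659.93*I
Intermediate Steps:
L = 10848 (L = -226*(-48) = 10848)
sqrt(L + (-219476 - 1*226884)) = sqrt(10848 + (-219476 - 1*226884)) = sqrt(10848 + (-219476 - 226884)) = sqrt(10848 - 446360) = sqrt(-435512) = 14*I*sqrt(2222)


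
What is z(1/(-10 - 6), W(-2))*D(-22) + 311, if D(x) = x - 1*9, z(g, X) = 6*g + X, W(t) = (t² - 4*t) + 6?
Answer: -1883/8 ≈ -235.38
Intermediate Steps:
W(t) = 6 + t² - 4*t
z(g, X) = X + 6*g
D(x) = -9 + x (D(x) = x - 9 = -9 + x)
z(1/(-10 - 6), W(-2))*D(-22) + 311 = ((6 + (-2)² - 4*(-2)) + 6/(-10 - 6))*(-9 - 22) + 311 = ((6 + 4 + 8) + 6/(-16))*(-31) + 311 = (18 + 6*(-1/16))*(-31) + 311 = (18 - 3/8)*(-31) + 311 = (141/8)*(-31) + 311 = -4371/8 + 311 = -1883/8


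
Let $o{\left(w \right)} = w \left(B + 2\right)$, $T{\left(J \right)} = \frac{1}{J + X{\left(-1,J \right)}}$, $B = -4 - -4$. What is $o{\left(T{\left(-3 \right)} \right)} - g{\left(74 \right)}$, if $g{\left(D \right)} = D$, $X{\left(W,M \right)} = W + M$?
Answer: $- \frac{520}{7} \approx -74.286$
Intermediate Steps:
$B = 0$ ($B = -4 + 4 = 0$)
$X{\left(W,M \right)} = M + W$
$T{\left(J \right)} = \frac{1}{-1 + 2 J}$ ($T{\left(J \right)} = \frac{1}{J + \left(J - 1\right)} = \frac{1}{J + \left(-1 + J\right)} = \frac{1}{-1 + 2 J}$)
$o{\left(w \right)} = 2 w$ ($o{\left(w \right)} = w \left(0 + 2\right) = w 2 = 2 w$)
$o{\left(T{\left(-3 \right)} \right)} - g{\left(74 \right)} = \frac{2}{-1 + 2 \left(-3\right)} - 74 = \frac{2}{-1 - 6} - 74 = \frac{2}{-7} - 74 = 2 \left(- \frac{1}{7}\right) - 74 = - \frac{2}{7} - 74 = - \frac{520}{7}$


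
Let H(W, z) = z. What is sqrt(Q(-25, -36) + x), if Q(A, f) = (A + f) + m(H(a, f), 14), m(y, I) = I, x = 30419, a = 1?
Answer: 2*sqrt(7593) ≈ 174.28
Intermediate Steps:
Q(A, f) = 14 + A + f (Q(A, f) = (A + f) + 14 = 14 + A + f)
sqrt(Q(-25, -36) + x) = sqrt((14 - 25 - 36) + 30419) = sqrt(-47 + 30419) = sqrt(30372) = 2*sqrt(7593)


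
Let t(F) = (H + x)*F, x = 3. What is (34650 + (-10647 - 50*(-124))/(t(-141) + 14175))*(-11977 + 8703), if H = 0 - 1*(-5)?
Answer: -1480090613222/13047 ≈ -1.1344e+8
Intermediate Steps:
H = 5 (H = 0 + 5 = 5)
t(F) = 8*F (t(F) = (5 + 3)*F = 8*F)
(34650 + (-10647 - 50*(-124))/(t(-141) + 14175))*(-11977 + 8703) = (34650 + (-10647 - 50*(-124))/(8*(-141) + 14175))*(-11977 + 8703) = (34650 + (-10647 + 6200)/(-1128 + 14175))*(-3274) = (34650 - 4447/13047)*(-3274) = (452074103/13047)*(-3274) = -1480090613222/13047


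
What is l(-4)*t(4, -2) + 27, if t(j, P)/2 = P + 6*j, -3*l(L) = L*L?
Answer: -623/3 ≈ -207.67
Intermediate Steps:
l(L) = -L²/3 (l(L) = -L*L/3 = -L²/3)
t(j, P) = 2*P + 12*j (t(j, P) = 2*(P + 6*j) = 2*P + 12*j)
l(-4)*t(4, -2) + 27 = (-⅓*(-4)²)*(2*(-2) + 12*4) + 27 = (-⅓*16)*(-4 + 48) + 27 = -16/3*44 + 27 = -704/3 + 27 = -623/3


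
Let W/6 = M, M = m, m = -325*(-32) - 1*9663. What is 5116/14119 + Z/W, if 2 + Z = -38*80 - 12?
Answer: -3416079/10405703 ≈ -0.32829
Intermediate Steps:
m = 737 (m = 10400 - 9663 = 737)
M = 737
W = 4422 (W = 6*737 = 4422)
Z = -3054 (Z = -2 + (-38*80 - 12) = -2 + (-3040 - 12) = -2 - 3052 = -3054)
5116/14119 + Z/W = 5116/14119 - 3054/4422 = 5116*(1/14119) - 3054*1/4422 = 5116/14119 - 509/737 = -3416079/10405703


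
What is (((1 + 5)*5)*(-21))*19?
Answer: -11970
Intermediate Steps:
(((1 + 5)*5)*(-21))*19 = ((6*5)*(-21))*19 = (30*(-21))*19 = -630*19 = -11970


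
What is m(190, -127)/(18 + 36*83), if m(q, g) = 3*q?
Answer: 95/501 ≈ 0.18962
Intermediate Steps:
m(190, -127)/(18 + 36*83) = (3*190)/(18 + 36*83) = 570/(18 + 2988) = 570/3006 = 570*(1/3006) = 95/501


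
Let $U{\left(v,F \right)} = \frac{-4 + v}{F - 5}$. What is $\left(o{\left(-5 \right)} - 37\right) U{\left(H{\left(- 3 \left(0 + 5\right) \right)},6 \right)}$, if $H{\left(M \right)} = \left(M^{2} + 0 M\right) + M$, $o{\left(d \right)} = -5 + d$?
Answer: $-9682$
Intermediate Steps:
$H{\left(M \right)} = M + M^{2}$ ($H{\left(M \right)} = \left(M^{2} + 0\right) + M = M^{2} + M = M + M^{2}$)
$U{\left(v,F \right)} = \frac{-4 + v}{-5 + F}$
$\left(o{\left(-5 \right)} - 37\right) U{\left(H{\left(- 3 \left(0 + 5\right) \right)},6 \right)} = \left(\left(-5 - 5\right) - 37\right) \frac{-4 + - 3 \left(0 + 5\right) \left(1 - 3 \left(0 + 5\right)\right)}{-5 + 6} = \left(-10 - 37\right) \frac{-4 + \left(-3\right) 5 \left(1 - 15\right)}{1} = - 47 \cdot 1 \left(-4 - 15 \left(1 - 15\right)\right) = - 47 \cdot 1 \left(-4 - -210\right) = - 47 \cdot 1 \left(-4 + 210\right) = - 47 \cdot 1 \cdot 206 = \left(-47\right) 206 = -9682$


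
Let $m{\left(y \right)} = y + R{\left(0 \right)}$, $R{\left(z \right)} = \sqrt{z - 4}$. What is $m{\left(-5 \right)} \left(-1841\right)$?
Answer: $9205 - 3682 i \approx 9205.0 - 3682.0 i$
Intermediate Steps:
$R{\left(z \right)} = \sqrt{-4 + z}$
$m{\left(y \right)} = y + 2 i$ ($m{\left(y \right)} = y + \sqrt{-4 + 0} = y + \sqrt{-4} = y + 2 i$)
$m{\left(-5 \right)} \left(-1841\right) = \left(-5 + 2 i\right) \left(-1841\right) = 9205 - 3682 i$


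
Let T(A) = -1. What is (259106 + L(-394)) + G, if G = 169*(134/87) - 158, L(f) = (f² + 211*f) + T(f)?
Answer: 28823909/87 ≈ 3.3131e+5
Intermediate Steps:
L(f) = -1 + f² + 211*f (L(f) = (f² + 211*f) - 1 = -1 + f² + 211*f)
G = 8900/87 (G = 169*(134*(1/87)) - 158 = 169*(134/87) - 158 = 22646/87 - 158 = 8900/87 ≈ 102.30)
(259106 + L(-394)) + G = (259106 + (-1 + (-394)² + 211*(-394))) + 8900/87 = (259106 + (-1 + 155236 - 83134)) + 8900/87 = (259106 + 72101) + 8900/87 = 331207 + 8900/87 = 28823909/87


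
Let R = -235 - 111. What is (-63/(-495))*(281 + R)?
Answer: -91/11 ≈ -8.2727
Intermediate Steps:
R = -346
(-63/(-495))*(281 + R) = (-63/(-495))*(281 - 346) = -63*(-1/495)*(-65) = (7/55)*(-65) = -91/11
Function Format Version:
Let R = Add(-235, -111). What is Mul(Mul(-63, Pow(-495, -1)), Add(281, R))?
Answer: Rational(-91, 11) ≈ -8.2727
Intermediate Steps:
R = -346
Mul(Mul(-63, Pow(-495, -1)), Add(281, R)) = Mul(Mul(-63, Pow(-495, -1)), Add(281, -346)) = Mul(Mul(-63, Rational(-1, 495)), -65) = Mul(Rational(7, 55), -65) = Rational(-91, 11)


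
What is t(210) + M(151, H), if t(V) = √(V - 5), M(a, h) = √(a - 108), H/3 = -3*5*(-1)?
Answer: √43 + √205 ≈ 20.875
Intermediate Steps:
H = 45 (H = 3*(-3*5*(-1)) = 3*(-15*(-1)) = 3*15 = 45)
M(a, h) = √(-108 + a)
t(V) = √(-5 + V)
t(210) + M(151, H) = √(-5 + 210) + √(-108 + 151) = √205 + √43 = √43 + √205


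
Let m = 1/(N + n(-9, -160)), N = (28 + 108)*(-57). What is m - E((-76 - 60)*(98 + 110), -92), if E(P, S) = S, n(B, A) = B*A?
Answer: 580703/6312 ≈ 92.000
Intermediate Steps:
n(B, A) = A*B
N = -7752 (N = 136*(-57) = -7752)
m = -1/6312 (m = 1/(-7752 - 160*(-9)) = 1/(-7752 + 1440) = 1/(-6312) = -1/6312 ≈ -0.00015843)
m - E((-76 - 60)*(98 + 110), -92) = -1/6312 - 1*(-92) = -1/6312 + 92 = 580703/6312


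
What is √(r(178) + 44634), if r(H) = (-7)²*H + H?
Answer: √53534 ≈ 231.37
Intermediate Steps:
r(H) = 50*H (r(H) = 49*H + H = 50*H)
√(r(178) + 44634) = √(50*178 + 44634) = √(8900 + 44634) = √53534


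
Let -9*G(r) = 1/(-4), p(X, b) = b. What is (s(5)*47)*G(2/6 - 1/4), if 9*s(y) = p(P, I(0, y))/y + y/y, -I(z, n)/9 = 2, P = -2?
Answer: -611/1620 ≈ -0.37716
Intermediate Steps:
I(z, n) = -18 (I(z, n) = -9*2 = -18)
G(r) = 1/36 (G(r) = -⅑/(-4) = -⅑*(-¼) = 1/36)
s(y) = ⅑ - 2/y (s(y) = (-18/y + y/y)/9 = (-18/y + 1)/9 = (1 - 18/y)/9 = ⅑ - 2/y)
(s(5)*47)*G(2/6 - 1/4) = (((⅑)*(-18 + 5)/5)*47)*(1/36) = (((⅑)*(⅕)*(-13))*47)*(1/36) = -13/45*47*(1/36) = -611/45*1/36 = -611/1620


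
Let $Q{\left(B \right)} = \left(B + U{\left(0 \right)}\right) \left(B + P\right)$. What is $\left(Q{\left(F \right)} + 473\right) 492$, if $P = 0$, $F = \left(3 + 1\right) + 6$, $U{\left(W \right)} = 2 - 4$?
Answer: $272076$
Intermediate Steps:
$U{\left(W \right)} = -2$ ($U{\left(W \right)} = 2 - 4 = -2$)
$F = 10$ ($F = 4 + 6 = 10$)
$Q{\left(B \right)} = B \left(-2 + B\right)$ ($Q{\left(B \right)} = \left(B - 2\right) \left(B + 0\right) = \left(-2 + B\right) B = B \left(-2 + B\right)$)
$\left(Q{\left(F \right)} + 473\right) 492 = \left(10 \left(-2 + 10\right) + 473\right) 492 = \left(10 \cdot 8 + 473\right) 492 = \left(80 + 473\right) 492 = 553 \cdot 492 = 272076$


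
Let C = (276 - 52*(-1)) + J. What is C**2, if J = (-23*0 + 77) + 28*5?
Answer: 297025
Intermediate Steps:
J = 217 (J = (0 + 77) + 140 = 77 + 140 = 217)
C = 545 (C = (276 - 52*(-1)) + 217 = (276 + 52) + 217 = 328 + 217 = 545)
C**2 = 545**2 = 297025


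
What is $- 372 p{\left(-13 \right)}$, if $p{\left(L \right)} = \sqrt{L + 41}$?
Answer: $- 744 \sqrt{7} \approx -1968.4$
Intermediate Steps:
$p{\left(L \right)} = \sqrt{41 + L}$
$- 372 p{\left(-13 \right)} = - 372 \sqrt{41 - 13} = - 372 \sqrt{28} = - 372 \cdot 2 \sqrt{7} = - 744 \sqrt{7}$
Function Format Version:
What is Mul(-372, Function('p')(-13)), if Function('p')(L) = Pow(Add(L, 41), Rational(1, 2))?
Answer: Mul(-744, Pow(7, Rational(1, 2))) ≈ -1968.4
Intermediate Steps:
Function('p')(L) = Pow(Add(41, L), Rational(1, 2))
Mul(-372, Function('p')(-13)) = Mul(-372, Pow(Add(41, -13), Rational(1, 2))) = Mul(-372, Pow(28, Rational(1, 2))) = Mul(-372, Mul(2, Pow(7, Rational(1, 2)))) = Mul(-744, Pow(7, Rational(1, 2)))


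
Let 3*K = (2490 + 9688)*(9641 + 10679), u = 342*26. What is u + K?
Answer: 247483636/3 ≈ 8.2495e+7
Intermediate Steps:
u = 8892
K = 247456960/3 (K = ((2490 + 9688)*(9641 + 10679))/3 = (12178*20320)/3 = (1/3)*247456960 = 247456960/3 ≈ 8.2486e+7)
u + K = 8892 + 247456960/3 = 247483636/3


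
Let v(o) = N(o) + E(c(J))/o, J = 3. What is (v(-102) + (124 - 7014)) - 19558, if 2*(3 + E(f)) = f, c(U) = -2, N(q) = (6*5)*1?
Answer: -1347316/51 ≈ -26418.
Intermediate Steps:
N(q) = 30 (N(q) = 30*1 = 30)
E(f) = -3 + f/2
v(o) = 30 - 4/o (v(o) = 30 + (-3 + (½)*(-2))/o = 30 + (-3 - 1)/o = 30 - 4/o)
(v(-102) + (124 - 7014)) - 19558 = ((30 - 4/(-102)) + (124 - 7014)) - 19558 = ((30 - 4*(-1/102)) - 6890) - 19558 = ((30 + 2/51) - 6890) - 19558 = (1532/51 - 6890) - 19558 = -349858/51 - 19558 = -1347316/51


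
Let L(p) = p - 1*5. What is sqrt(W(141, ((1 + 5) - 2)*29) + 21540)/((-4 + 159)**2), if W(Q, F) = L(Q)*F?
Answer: 2*sqrt(9329)/24025 ≈ 0.0080405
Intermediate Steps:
L(p) = -5 + p (L(p) = p - 5 = -5 + p)
W(Q, F) = F*(-5 + Q) (W(Q, F) = (-5 + Q)*F = F*(-5 + Q))
sqrt(W(141, ((1 + 5) - 2)*29) + 21540)/((-4 + 159)**2) = sqrt((((1 + 5) - 2)*29)*(-5 + 141) + 21540)/((-4 + 159)**2) = sqrt(((6 - 2)*29)*136 + 21540)/(155**2) = sqrt((4*29)*136 + 21540)/24025 = sqrt(116*136 + 21540)*(1/24025) = sqrt(15776 + 21540)*(1/24025) = sqrt(37316)*(1/24025) = (2*sqrt(9329))*(1/24025) = 2*sqrt(9329)/24025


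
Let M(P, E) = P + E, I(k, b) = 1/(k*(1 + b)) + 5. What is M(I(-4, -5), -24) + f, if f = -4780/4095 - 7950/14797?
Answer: -4002490841/193899888 ≈ -20.642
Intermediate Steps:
f = -20656982/12118743 (f = -4780*1/4095 - 7950*1/14797 = -956/819 - 7950/14797 = -20656982/12118743 ≈ -1.7045)
I(k, b) = 5 + 1/(k*(1 + b)) (I(k, b) = 1/(k*(1 + b)) + 5 = 5 + 1/(k*(1 + b)))
M(P, E) = E + P
M(I(-4, -5), -24) + f = (-24 + (1 + 5*(-4) + 5*(-5)*(-4))/((-4)*(1 - 5))) - 20656982/12118743 = (-24 - 1/4*(1 - 20 + 100)/(-4)) - 20656982/12118743 = (-24 - 1/4*(-1/4)*81) - 20656982/12118743 = (-24 + 81/16) - 20656982/12118743 = -303/16 - 20656982/12118743 = -4002490841/193899888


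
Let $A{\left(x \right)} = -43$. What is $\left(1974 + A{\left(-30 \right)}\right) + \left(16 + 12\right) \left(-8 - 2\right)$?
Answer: $1651$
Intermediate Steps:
$\left(1974 + A{\left(-30 \right)}\right) + \left(16 + 12\right) \left(-8 - 2\right) = \left(1974 - 43\right) + \left(16 + 12\right) \left(-8 - 2\right) = 1931 + 28 \left(-10\right) = 1931 - 280 = 1651$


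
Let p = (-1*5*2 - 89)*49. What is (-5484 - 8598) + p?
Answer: -18933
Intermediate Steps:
p = -4851 (p = (-5*2 - 89)*49 = (-10 - 89)*49 = -99*49 = -4851)
(-5484 - 8598) + p = (-5484 - 8598) - 4851 = -14082 - 4851 = -18933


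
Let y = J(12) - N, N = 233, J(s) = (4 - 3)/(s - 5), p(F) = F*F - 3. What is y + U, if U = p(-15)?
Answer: -76/7 ≈ -10.857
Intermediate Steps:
p(F) = -3 + F² (p(F) = F² - 3 = -3 + F²)
J(s) = 1/(-5 + s)
U = 222 (U = -3 + (-15)² = -3 + 225 = 222)
y = -1630/7 (y = 1/(-5 + 12) - 1*233 = 1/7 - 233 = ⅐ - 233 = -1630/7 ≈ -232.86)
y + U = -1630/7 + 222 = -76/7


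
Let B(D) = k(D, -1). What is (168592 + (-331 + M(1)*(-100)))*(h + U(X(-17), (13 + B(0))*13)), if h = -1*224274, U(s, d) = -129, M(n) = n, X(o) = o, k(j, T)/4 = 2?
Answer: -37735832883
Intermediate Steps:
k(j, T) = 8 (k(j, T) = 4*2 = 8)
B(D) = 8
h = -224274
(168592 + (-331 + M(1)*(-100)))*(h + U(X(-17), (13 + B(0))*13)) = (168592 + (-331 + 1*(-100)))*(-224274 - 129) = (168592 + (-331 - 100))*(-224403) = (168592 - 431)*(-224403) = 168161*(-224403) = -37735832883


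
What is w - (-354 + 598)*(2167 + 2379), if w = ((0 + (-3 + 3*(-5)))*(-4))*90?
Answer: -1102744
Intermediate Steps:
w = 6480 (w = ((0 + (-3 - 15))*(-4))*90 = ((0 - 18)*(-4))*90 = -18*(-4)*90 = 72*90 = 6480)
w - (-354 + 598)*(2167 + 2379) = 6480 - (-354 + 598)*(2167 + 2379) = 6480 - 244*4546 = 6480 - 1*1109224 = 6480 - 1109224 = -1102744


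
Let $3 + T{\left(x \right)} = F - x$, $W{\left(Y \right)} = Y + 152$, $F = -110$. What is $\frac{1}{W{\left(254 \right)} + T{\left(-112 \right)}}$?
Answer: $\frac{1}{405} \approx 0.0024691$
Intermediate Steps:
$W{\left(Y \right)} = 152 + Y$
$T{\left(x \right)} = -113 - x$ ($T{\left(x \right)} = -3 - \left(110 + x\right) = -113 - x$)
$\frac{1}{W{\left(254 \right)} + T{\left(-112 \right)}} = \frac{1}{\left(152 + 254\right) - 1} = \frac{1}{406 + \left(-113 + 112\right)} = \frac{1}{406 - 1} = \frac{1}{405}$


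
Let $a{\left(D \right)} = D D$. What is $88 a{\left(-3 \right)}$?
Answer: $792$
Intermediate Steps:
$a{\left(D \right)} = D^{2}$
$88 a{\left(-3 \right)} = 88 \left(-3\right)^{2} = 88 \cdot 9 = 792$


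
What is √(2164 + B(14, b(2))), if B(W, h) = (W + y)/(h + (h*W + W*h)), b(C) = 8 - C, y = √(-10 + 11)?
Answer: √7279986/58 ≈ 46.520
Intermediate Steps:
y = 1 (y = √1 = 1)
B(W, h) = (1 + W)/(h + 2*W*h) (B(W, h) = (W + 1)/(h + (h*W + W*h)) = (1 + W)/(h + (W*h + W*h)) = (1 + W)/(h + 2*W*h))
√(2164 + B(14, b(2))) = √(2164 + (1 + 14)/((8 - 1*2)*(1 + 2*14))) = √(2164 + 15/((8 - 2)*(1 + 28))) = √(2164 + 15/(6*29)) = √(2164 + (⅙)*(1/29)*15) = √(2164 + 5/58) = √(125517/58) = √7279986/58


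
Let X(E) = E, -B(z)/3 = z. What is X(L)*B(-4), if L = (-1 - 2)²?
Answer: 108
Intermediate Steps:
B(z) = -3*z
L = 9 (L = (-3)² = 9)
X(L)*B(-4) = 9*(-3*(-4)) = 9*12 = 108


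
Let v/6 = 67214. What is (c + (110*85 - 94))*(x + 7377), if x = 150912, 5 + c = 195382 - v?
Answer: -31444268139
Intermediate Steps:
v = 403284 (v = 6*67214 = 403284)
c = -207907 (c = -5 + (195382 - 1*403284) = -5 + (195382 - 403284) = -5 - 207902 = -207907)
(c + (110*85 - 94))*(x + 7377) = (-207907 + (110*85 - 94))*(150912 + 7377) = (-207907 + (9350 - 94))*158289 = (-207907 + 9256)*158289 = -198651*158289 = -31444268139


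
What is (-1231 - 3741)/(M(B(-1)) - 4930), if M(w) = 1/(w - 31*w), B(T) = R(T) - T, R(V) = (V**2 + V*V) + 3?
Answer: 894960/887401 ≈ 1.0085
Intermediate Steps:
R(V) = 3 + 2*V**2 (R(V) = (V**2 + V**2) + 3 = 2*V**2 + 3 = 3 + 2*V**2)
B(T) = 3 - T + 2*T**2 (B(T) = (3 + 2*T**2) - T = 3 - T + 2*T**2)
M(w) = -1/(30*w) (M(w) = 1/(-30*w) = -1/(30*w))
(-1231 - 3741)/(M(B(-1)) - 4930) = (-1231 - 3741)/(-1/(30*(3 - 1*(-1) + 2*(-1)**2)) - 4930) = -4972/(-1/(30*(3 + 1 + 2*1)) - 4930) = -4972/(-1/(30*(3 + 1 + 2)) - 4930) = -4972/(-1/30/6 - 4930) = -4972/(-1/30*1/6 - 4930) = -4972/(-1/180 - 4930) = -4972/(-887401/180) = -4972*(-180/887401) = 894960/887401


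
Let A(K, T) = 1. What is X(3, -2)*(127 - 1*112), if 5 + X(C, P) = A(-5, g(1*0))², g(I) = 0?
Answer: -60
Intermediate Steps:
X(C, P) = -4 (X(C, P) = -5 + 1² = -5 + 1 = -4)
X(3, -2)*(127 - 1*112) = -4*(127 - 1*112) = -4*(127 - 112) = -4*15 = -60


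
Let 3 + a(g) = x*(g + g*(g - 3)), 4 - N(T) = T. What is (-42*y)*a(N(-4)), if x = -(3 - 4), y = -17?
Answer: 32130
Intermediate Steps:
x = 1 (x = -1*(-1) = 1)
N(T) = 4 - T
a(g) = -3 + g + g*(-3 + g) (a(g) = -3 + 1*(g + g*(g - 3)) = -3 + 1*(g + g*(-3 + g)) = -3 + (g + g*(-3 + g)) = -3 + g + g*(-3 + g))
(-42*y)*a(N(-4)) = (-42*(-17))*(-3 + (4 - 1*(-4))² - 2*(4 - 1*(-4))) = 714*(-3 + (4 + 4)² - 2*(4 + 4)) = 714*(-3 + 8² - 2*8) = 714*(-3 + 64 - 16) = 714*45 = 32130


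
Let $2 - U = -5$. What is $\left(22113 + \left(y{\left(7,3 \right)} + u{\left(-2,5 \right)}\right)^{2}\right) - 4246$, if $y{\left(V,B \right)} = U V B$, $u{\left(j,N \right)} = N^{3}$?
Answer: $91851$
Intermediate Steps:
$U = 7$ ($U = 2 - -5 = 2 + 5 = 7$)
$y{\left(V,B \right)} = 7 B V$ ($y{\left(V,B \right)} = 7 V B = 7 B V$)
$\left(22113 + \left(y{\left(7,3 \right)} + u{\left(-2,5 \right)}\right)^{2}\right) - 4246 = \left(22113 + \left(7 \cdot 3 \cdot 7 + 5^{3}\right)^{2}\right) - 4246 = \left(22113 + \left(147 + 125\right)^{2}\right) - 4246 = \left(22113 + 272^{2}\right) - 4246 = \left(22113 + 73984\right) - 4246 = 96097 - 4246 = 91851$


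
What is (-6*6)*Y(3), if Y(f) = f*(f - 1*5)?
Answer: 216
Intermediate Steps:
Y(f) = f*(-5 + f) (Y(f) = f*(f - 5) = f*(-5 + f))
(-6*6)*Y(3) = (-6*6)*(3*(-5 + 3)) = -108*(-2) = -36*(-6) = 216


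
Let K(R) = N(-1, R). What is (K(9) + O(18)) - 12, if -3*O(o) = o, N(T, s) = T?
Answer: -19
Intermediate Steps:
O(o) = -o/3
K(R) = -1
(K(9) + O(18)) - 12 = (-1 - 1/3*18) - 12 = (-1 - 6) - 12 = -7 - 12 = -19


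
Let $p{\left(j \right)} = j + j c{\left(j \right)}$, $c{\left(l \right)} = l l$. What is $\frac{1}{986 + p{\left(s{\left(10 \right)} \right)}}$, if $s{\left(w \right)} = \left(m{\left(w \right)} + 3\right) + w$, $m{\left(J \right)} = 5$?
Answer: $\frac{1}{6836} \approx 0.00014628$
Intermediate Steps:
$c{\left(l \right)} = l^{2}$
$s{\left(w \right)} = 8 + w$ ($s{\left(w \right)} = \left(5 + 3\right) + w = 8 + w$)
$p{\left(j \right)} = j + j^{3}$ ($p{\left(j \right)} = j + j j^{2} = j + j^{3}$)
$\frac{1}{986 + p{\left(s{\left(10 \right)} \right)}} = \frac{1}{986 + \left(\left(8 + 10\right) + \left(8 + 10\right)^{3}\right)} = \frac{1}{986 + \left(18 + 18^{3}\right)} = \frac{1}{986 + \left(18 + 5832\right)} = \frac{1}{986 + 5850} = \frac{1}{6836}$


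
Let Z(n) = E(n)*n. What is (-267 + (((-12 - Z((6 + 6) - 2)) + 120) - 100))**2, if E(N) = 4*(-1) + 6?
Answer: 77841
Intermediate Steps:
E(N) = 2 (E(N) = -4 + 6 = 2)
Z(n) = 2*n
(-267 + (((-12 - Z((6 + 6) - 2)) + 120) - 100))**2 = (-267 + (((-12 - 2*((6 + 6) - 2)) + 120) - 100))**2 = (-267 + (((-12 - 2*(12 - 2)) + 120) - 100))**2 = (-267 + (((-12 - 2*10) + 120) - 100))**2 = (-267 + (((-12 - 1*20) + 120) - 100))**2 = (-267 + (((-12 - 20) + 120) - 100))**2 = (-267 + ((-32 + 120) - 100))**2 = (-267 + (88 - 100))**2 = (-267 - 12)**2 = (-279)**2 = 77841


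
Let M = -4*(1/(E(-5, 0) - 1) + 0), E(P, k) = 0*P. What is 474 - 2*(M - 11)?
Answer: 488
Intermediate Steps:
E(P, k) = 0
M = 4 (M = -4*(1/(0 - 1) + 0) = -4*(1/(-1) + 0) = -4*(-1 + 0) = -4*(-1) = 4)
474 - 2*(M - 11) = 474 - 2*(4 - 11) = 474 - 2*(-7) = 474 + 14 = 488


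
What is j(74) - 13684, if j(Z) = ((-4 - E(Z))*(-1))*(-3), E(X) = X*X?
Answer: -30124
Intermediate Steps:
E(X) = X²
j(Z) = -12 - 3*Z² (j(Z) = ((-4 - Z²)*(-1))*(-3) = (4 + Z²)*(-3) = -12 - 3*Z²)
j(74) - 13684 = (-12 - 3*74²) - 13684 = (-12 - 3*5476) - 13684 = (-12 - 16428) - 13684 = -16440 - 13684 = -30124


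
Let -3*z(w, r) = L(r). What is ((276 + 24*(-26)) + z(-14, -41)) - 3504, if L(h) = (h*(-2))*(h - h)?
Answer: -3852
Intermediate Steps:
L(h) = 0 (L(h) = -2*h*0 = 0)
z(w, r) = 0 (z(w, r) = -1/3*0 = 0)
((276 + 24*(-26)) + z(-14, -41)) - 3504 = ((276 + 24*(-26)) + 0) - 3504 = ((276 - 624) + 0) - 3504 = (-348 + 0) - 3504 = -348 - 3504 = -3852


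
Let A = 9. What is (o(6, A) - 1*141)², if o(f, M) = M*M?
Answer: 3600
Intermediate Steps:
o(f, M) = M²
(o(6, A) - 1*141)² = (9² - 1*141)² = (81 - 141)² = (-60)² = 3600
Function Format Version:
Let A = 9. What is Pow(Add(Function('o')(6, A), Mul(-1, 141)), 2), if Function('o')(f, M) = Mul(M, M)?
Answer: 3600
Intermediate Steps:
Function('o')(f, M) = Pow(M, 2)
Pow(Add(Function('o')(6, A), Mul(-1, 141)), 2) = Pow(Add(Pow(9, 2), Mul(-1, 141)), 2) = Pow(Add(81, -141), 2) = Pow(-60, 2) = 3600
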